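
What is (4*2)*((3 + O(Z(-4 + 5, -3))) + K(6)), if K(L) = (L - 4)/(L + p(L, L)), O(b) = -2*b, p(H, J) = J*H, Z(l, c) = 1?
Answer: 176/21 ≈ 8.3810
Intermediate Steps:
p(H, J) = H*J
K(L) = (-4 + L)/(L + L**2) (K(L) = (L - 4)/(L + L*L) = (-4 + L)/(L + L**2))
(4*2)*((3 + O(Z(-4 + 5, -3))) + K(6)) = (4*2)*((3 - 2*1) + (-4 + 6)/(6*(1 + 6))) = 8*((3 - 2) + (1/6)*2/7) = 8*(1 + (1/6)*(1/7)*2) = 8*(1 + 1/21) = 8*(22/21) = 176/21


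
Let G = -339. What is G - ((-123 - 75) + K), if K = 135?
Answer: -276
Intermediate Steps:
G - ((-123 - 75) + K) = -339 - ((-123 - 75) + 135) = -339 - (-198 + 135) = -339 - 1*(-63) = -339 + 63 = -276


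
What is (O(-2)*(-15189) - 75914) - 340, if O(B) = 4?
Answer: -137010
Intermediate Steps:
(O(-2)*(-15189) - 75914) - 340 = (4*(-15189) - 75914) - 340 = (-60756 - 75914) - 340 = -136670 - 340 = -137010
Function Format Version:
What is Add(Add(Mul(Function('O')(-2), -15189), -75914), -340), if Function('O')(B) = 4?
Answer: -137010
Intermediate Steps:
Add(Add(Mul(Function('O')(-2), -15189), -75914), -340) = Add(Add(Mul(4, -15189), -75914), -340) = Add(Add(-60756, -75914), -340) = Add(-136670, -340) = -137010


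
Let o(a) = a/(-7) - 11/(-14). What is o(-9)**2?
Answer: 841/196 ≈ 4.2908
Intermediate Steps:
o(a) = 11/14 - a/7 (o(a) = a*(-1/7) - 11*(-1/14) = -a/7 + 11/14 = 11/14 - a/7)
o(-9)**2 = (11/14 - 1/7*(-9))**2 = (11/14 + 9/7)**2 = (29/14)**2 = 841/196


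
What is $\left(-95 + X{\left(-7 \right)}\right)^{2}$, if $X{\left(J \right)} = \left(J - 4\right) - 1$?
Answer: $11449$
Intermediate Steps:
$X{\left(J \right)} = -5 + J$ ($X{\left(J \right)} = \left(-4 + J\right) - 1 = -5 + J$)
$\left(-95 + X{\left(-7 \right)}\right)^{2} = \left(-95 - 12\right)^{2} = \left(-107\right)^{2} = 11449$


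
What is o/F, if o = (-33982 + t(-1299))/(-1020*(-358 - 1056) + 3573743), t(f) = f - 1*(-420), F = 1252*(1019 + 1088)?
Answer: -34861/13232088097172 ≈ -2.6346e-9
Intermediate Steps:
F = 2637964 (F = 1252*2107 = 2637964)
t(f) = 420 + f (t(f) = f + 420 = 420 + f)
o = -34861/5016023 (o = (-33982 + (420 - 1299))/(-1020*(-358 - 1056) + 3573743) = (-33982 - 879)/(-1020*(-1414) + 3573743) = -34861/(1442280 + 3573743) = -34861/5016023 ≈ -0.0069499)
o/F = -34861/5016023/2637964 = -34861/5016023*1/2637964 = -34861/13232088097172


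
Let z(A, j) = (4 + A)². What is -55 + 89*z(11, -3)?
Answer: 19970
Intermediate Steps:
-55 + 89*z(11, -3) = -55 + 89*(4 + 11)² = -55 + 89*15² = -55 + 89*225 = -55 + 20025 = 19970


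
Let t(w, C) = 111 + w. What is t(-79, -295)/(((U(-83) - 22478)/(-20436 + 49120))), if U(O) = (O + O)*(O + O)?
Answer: 458944/2539 ≈ 180.76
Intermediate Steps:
U(O) = 4*O**2 (U(O) = (2*O)*(2*O) = 4*O**2)
t(-79, -295)/(((U(-83) - 22478)/(-20436 + 49120))) = (111 - 79)/(((4*(-83)**2 - 22478)/(-20436 + 49120))) = 32/(((4*6889 - 22478)/28684)) = 32/(((27556 - 22478)*(1/28684))) = 32/((5078*(1/28684))) = 32/(2539/14342) = 32*(14342/2539) = 458944/2539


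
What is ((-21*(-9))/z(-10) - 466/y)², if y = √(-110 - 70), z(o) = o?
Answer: (567 - 466*I*√5)²/900 ≈ -849.21 - 1312.9*I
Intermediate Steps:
y = 6*I*√5 (y = √(-180) = 6*I*√5 ≈ 13.416*I)
((-21*(-9))/z(-10) - 466/y)² = (-21*(-9)/(-10) - 466*(-I*√5/30))² = (189*(-⅒) - (-233)*I*√5/15)² = (-189/10 + 233*I*√5/15)²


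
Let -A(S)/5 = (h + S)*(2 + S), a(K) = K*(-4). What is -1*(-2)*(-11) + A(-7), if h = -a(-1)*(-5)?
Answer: 303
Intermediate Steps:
a(K) = -4*K
h = 20 (h = -(-4)*(-1)*(-5) = -1*4*(-5) = -4*(-5) = 20)
A(S) = -5*(2 + S)*(20 + S) (A(S) = -5*(20 + S)*(2 + S) = -5*(2 + S)*(20 + S))
-1*(-2)*(-11) + A(-7) = -1*(-2)*(-11) + (-200 - 110*(-7) - 5*(-7)²) = 2*(-11) + (-200 + 770 - 5*49) = -22 + (-200 + 770 - 245) = -22 + 325 = 303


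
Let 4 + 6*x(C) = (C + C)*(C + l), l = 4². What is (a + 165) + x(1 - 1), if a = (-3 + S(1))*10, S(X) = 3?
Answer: 493/3 ≈ 164.33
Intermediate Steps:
l = 16
x(C) = -⅔ + C*(16 + C)/3 (x(C) = -⅔ + ((C + C)*(C + 16))/6 = -⅔ + ((2*C)*(16 + C))/6 = -⅔ + (2*C*(16 + C))/6 = -⅔ + C*(16 + C)/3)
a = 0 (a = (-3 + 3)*10 = 0*10 = 0)
(a + 165) + x(1 - 1) = (0 + 165) + (-⅔ + (1 - 1)²/3 + 16*(1 - 1)/3) = 165 + (-⅔ + (⅓)*0² + (16/3)*0) = 165 + (-⅔ + (⅓)*0 + 0) = 165 + (-⅔ + 0 + 0) = 165 - ⅔ = 493/3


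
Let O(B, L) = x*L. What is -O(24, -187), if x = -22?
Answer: -4114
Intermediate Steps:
O(B, L) = -22*L
-O(24, -187) = -(-22)*(-187) = -1*4114 = -4114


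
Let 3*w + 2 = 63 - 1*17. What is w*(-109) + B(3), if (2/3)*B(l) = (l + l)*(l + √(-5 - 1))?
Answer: -4715/3 + 9*I*√6 ≈ -1571.7 + 22.045*I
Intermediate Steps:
w = 44/3 (w = -⅔ + (63 - 1*17)/3 = -⅔ + (63 - 17)/3 = -⅔ + (⅓)*46 = -⅔ + 46/3 = 44/3 ≈ 14.667)
B(l) = 3*l*(l + I*√6) (B(l) = 3*((l + l)*(l + √(-5 - 1)))/2 = 3*((2*l)*(l + √(-6)))/2 = 3*((2*l)*(l + I*√6))/2 = 3*(2*l*(l + I*√6))/2 = 3*l*(l + I*√6))
w*(-109) + B(3) = (44/3)*(-109) + 3*3*(3 + I*√6) = -4796/3 + (27 + 9*I*√6) = -4715/3 + 9*I*√6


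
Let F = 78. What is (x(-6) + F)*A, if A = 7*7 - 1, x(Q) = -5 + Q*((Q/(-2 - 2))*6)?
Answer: 912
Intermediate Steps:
x(Q) = -5 - 3*Q²/2 (x(Q) = -5 + Q*((Q/(-4))*6) = -5 + Q*(-Q/4*6) = -5 + Q*(-3*Q/2) = -5 - 3*Q²/2)
A = 48 (A = 49 - 1 = 48)
(x(-6) + F)*A = ((-5 - 3/2*(-6)²) + 78)*48 = ((-5 - 3/2*36) + 78)*48 = ((-5 - 54) + 78)*48 = (-59 + 78)*48 = 19*48 = 912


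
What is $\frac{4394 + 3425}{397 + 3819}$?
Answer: $\frac{7819}{4216} \approx 1.8546$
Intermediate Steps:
$\frac{4394 + 3425}{397 + 3819} = \frac{7819}{4216}$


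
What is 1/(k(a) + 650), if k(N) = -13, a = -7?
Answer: 1/637 ≈ 0.0015699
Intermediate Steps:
1/(k(a) + 650) = 1/(-13 + 650) = 1/637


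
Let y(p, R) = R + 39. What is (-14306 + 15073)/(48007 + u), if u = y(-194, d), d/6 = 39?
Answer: 767/48280 ≈ 0.015886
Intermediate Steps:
d = 234 (d = 6*39 = 234)
y(p, R) = 39 + R
u = 273 (u = 39 + 234 = 273)
(-14306 + 15073)/(48007 + u) = (-14306 + 15073)/(48007 + 273) = 767/48280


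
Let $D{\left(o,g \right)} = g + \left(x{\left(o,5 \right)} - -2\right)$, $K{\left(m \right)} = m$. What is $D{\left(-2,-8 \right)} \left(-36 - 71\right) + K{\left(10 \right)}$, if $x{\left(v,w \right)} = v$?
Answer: $866$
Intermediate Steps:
$D{\left(o,g \right)} = 2 + g + o$ ($D{\left(o,g \right)} = g + \left(o - -2\right) = g + \left(o + 2\right) = g + \left(2 + o\right) = 2 + g + o$)
$D{\left(-2,-8 \right)} \left(-36 - 71\right) + K{\left(10 \right)} = \left(2 - 8 - 2\right) \left(-36 - 71\right) + 10 = - 8 \left(-36 - 71\right) + 10 = \left(-8\right) \left(-107\right) + 10 = 856 + 10 = 866$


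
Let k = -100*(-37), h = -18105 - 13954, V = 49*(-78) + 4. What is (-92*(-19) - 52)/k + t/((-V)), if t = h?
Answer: -28035743/3531650 ≈ -7.9384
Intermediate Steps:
V = -3818 (V = -3822 + 4 = -3818)
h = -32059
t = -32059
k = 3700
(-92*(-19) - 52)/k + t/((-V)) = (-92*(-19) - 52)/3700 - 32059/((-1*(-3818))) = (1748 - 52)*(1/3700) - 32059/3818 = 1696*(1/3700) - 32059*1/3818 = 424/925 - 32059/3818 = -28035743/3531650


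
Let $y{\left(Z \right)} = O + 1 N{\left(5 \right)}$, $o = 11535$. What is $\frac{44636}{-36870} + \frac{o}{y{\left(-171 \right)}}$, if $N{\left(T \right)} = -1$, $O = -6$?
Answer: $- \frac{212803951}{129045} \approx -1649.1$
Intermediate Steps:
$y{\left(Z \right)} = -7$ ($y{\left(Z \right)} = -6 + 1 \left(-1\right) = -6 - 1 = -7$)
$\frac{44636}{-36870} + \frac{o}{y{\left(-171 \right)}} = \frac{44636}{-36870} + \frac{11535}{-7} = 44636 \left(- \frac{1}{36870}\right) + 11535 \left(- \frac{1}{7}\right) = - \frac{22318}{18435} - \frac{11535}{7} = - \frac{212803951}{129045}$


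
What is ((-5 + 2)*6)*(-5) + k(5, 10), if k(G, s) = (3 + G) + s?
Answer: 108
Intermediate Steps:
k(G, s) = 3 + G + s
((-5 + 2)*6)*(-5) + k(5, 10) = ((-5 + 2)*6)*(-5) + (3 + 5 + 10) = -3*6*(-5) + 18 = -18*(-5) + 18 = 90 + 18 = 108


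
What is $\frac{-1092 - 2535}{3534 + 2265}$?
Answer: $- \frac{1209}{1933} \approx -0.62545$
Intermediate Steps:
$\frac{-1092 - 2535}{3534 + 2265} = - \frac{3627}{5799} = \left(-3627\right) \frac{1}{5799} = - \frac{1209}{1933}$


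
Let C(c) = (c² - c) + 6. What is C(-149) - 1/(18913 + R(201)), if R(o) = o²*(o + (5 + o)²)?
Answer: 38510364000599/1722596350 ≈ 22356.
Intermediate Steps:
C(c) = 6 + c² - c
C(-149) - 1/(18913 + R(201)) = (6 + (-149)² - 1*(-149)) - 1/(18913 + 201²*(201 + (5 + 201)²)) = (6 + 22201 + 149) - 1/(18913 + 40401*(201 + 206²)) = 22356 - 1/(18913 + 40401*(201 + 42436)) = 22356 - 1/(18913 + 40401*42637) = 22356 - 1/(18913 + 1722577437) = 22356 - 1/1722596350 = 38510364000599/1722596350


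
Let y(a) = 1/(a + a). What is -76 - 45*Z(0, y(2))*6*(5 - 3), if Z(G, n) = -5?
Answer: 2624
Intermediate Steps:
y(a) = 1/(2*a)
-76 - 45*Z(0, y(2))*6*(5 - 3) = -76 - (-225)*6*(5 - 3) = -76 - (-225)*6*2 = -76 - (-225)*12 = -76 - 45*(-60) = -76 + 2700 = 2624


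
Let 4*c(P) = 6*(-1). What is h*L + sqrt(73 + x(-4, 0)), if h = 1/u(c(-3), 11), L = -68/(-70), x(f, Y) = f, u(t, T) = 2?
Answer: 17/35 + sqrt(69) ≈ 8.7923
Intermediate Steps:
c(P) = -3/2 (c(P) = (6*(-1))/4 = (1/4)*(-6) = -3/2)
L = 34/35 (L = -68*(-1/70) = 34/35 ≈ 0.97143)
h = 1/2 ≈ 0.50000
h*L + sqrt(73 + x(-4, 0)) = (1/2)*(34/35) + sqrt(73 - 4) = 17/35 + sqrt(69)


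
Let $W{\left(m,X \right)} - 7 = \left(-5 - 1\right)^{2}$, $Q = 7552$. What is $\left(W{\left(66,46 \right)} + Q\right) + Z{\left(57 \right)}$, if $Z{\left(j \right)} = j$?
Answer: $7652$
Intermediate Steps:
$W{\left(m,X \right)} = 43$ ($W{\left(m,X \right)} = 7 + \left(-5 - 1\right)^{2} = 7 + \left(-6\right)^{2} = 7 + 36 = 43$)
$\left(W{\left(66,46 \right)} + Q\right) + Z{\left(57 \right)} = \left(43 + 7552\right) + 57 = 7595 + 57 = 7652$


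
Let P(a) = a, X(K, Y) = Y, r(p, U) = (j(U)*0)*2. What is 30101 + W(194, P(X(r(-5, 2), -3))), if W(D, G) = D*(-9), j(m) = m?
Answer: 28355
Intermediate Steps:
r(p, U) = 0 (r(p, U) = (U*0)*2 = 0*2 = 0)
W(D, G) = -9*D
30101 + W(194, P(X(r(-5, 2), -3))) = 30101 - 9*194 = 30101 - 1746 = 28355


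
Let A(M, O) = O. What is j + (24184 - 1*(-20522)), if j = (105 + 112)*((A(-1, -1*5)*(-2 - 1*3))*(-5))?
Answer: 17581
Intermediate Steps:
j = -27125 (j = (105 + 112)*(((-1*5)*(-2 - 1*3))*(-5)) = 217*(-5*(-2 - 3)*(-5)) = 217*(-5*(-5)*(-5)) = 217*(25*(-5)) = 217*(-125) = -27125)
j + (24184 - 1*(-20522)) = -27125 + (24184 - 1*(-20522)) = -27125 + (24184 + 20522) = -27125 + 44706 = 17581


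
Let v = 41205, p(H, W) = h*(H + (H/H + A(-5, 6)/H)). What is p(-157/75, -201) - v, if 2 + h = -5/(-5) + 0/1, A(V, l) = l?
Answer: -485142251/11775 ≈ -41201.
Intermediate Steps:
h = -1 (h = -2 + (-5/(-5) + 0/1) = -2 + (-5*(-⅕) + 0*1) = -2 + (1 + 0) = -2 + 1 = -1)
p(H, W) = -1 - H - 6/H (p(H, W) = -(H + (H/H + 6/H)) = -(H + (1 + 6/H)) = -(1 + H + 6/H) = -1 - H - 6/H)
p(-157/75, -201) - v = (-1 - (-157)/75 - 6/((-157/75))) - 1*41205 = (-1 - (-157)/75 - 6/((-157*1/75))) - 41205 = (-1 - 1*(-157/75) - 6/(-157/75)) - 41205 = (-1 + 157/75 - 6*(-75/157)) - 41205 = (-1 + 157/75 + 450/157) - 41205 = 46624/11775 - 41205 = -485142251/11775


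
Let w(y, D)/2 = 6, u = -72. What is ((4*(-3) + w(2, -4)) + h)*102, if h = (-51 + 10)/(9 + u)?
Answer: 1394/21 ≈ 66.381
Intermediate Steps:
w(y, D) = 12 (w(y, D) = 2*6 = 12)
h = 41/63 (h = (-51 + 10)/(9 - 72) = -41/(-63) = -41*(-1/63) = 41/63 ≈ 0.65079)
((4*(-3) + w(2, -4)) + h)*102 = ((4*(-3) + 12) + 41/63)*102 = ((-12 + 12) + 41/63)*102 = (0 + 41/63)*102 = (41/63)*102 = 1394/21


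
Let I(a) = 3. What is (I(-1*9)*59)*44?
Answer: 7788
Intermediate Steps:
(I(-1*9)*59)*44 = (3*59)*44 = 177*44 = 7788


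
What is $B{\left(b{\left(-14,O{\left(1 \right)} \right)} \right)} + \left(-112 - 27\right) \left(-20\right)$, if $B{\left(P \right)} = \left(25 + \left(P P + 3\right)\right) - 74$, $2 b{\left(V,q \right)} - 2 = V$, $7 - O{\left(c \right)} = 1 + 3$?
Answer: $2770$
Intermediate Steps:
$O{\left(c \right)} = 3$ ($O{\left(c \right)} = 7 - \left(1 + 3\right) = 7 - 4 = 3$)
$b{\left(V,q \right)} = 1 + \frac{V}{2}$
$B{\left(P \right)} = -46 + P^{2}$ ($B{\left(P \right)} = \left(25 + \left(P^{2} + 3\right)\right) - 74 = \left(25 + \left(3 + P^{2}\right)\right) - 74 = \left(28 + P^{2}\right) - 74 = -46 + P^{2}$)
$B{\left(b{\left(-14,O{\left(1 \right)} \right)} \right)} + \left(-112 - 27\right) \left(-20\right) = \left(-46 + \left(1 + \frac{1}{2} \left(-14\right)\right)^{2}\right) + \left(-112 - 27\right) \left(-20\right) = \left(-46 + \left(1 - 7\right)^{2}\right) - -2780 = \left(-46 + \left(-6\right)^{2}\right) + 2780 = \left(-46 + 36\right) + 2780 = -10 + 2780 = 2770$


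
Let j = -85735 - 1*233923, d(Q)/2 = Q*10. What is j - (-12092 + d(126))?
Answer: -310086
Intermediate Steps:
d(Q) = 20*Q (d(Q) = 2*(Q*10) = 2*(10*Q) = 20*Q)
j = -319658 (j = -85735 - 233923 = -319658)
j - (-12092 + d(126)) = -319658 - (-12092 + 20*126) = -319658 - (-12092 + 2520) = -319658 - 1*(-9572) = -319658 + 9572 = -310086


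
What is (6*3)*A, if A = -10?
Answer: -180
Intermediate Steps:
(6*3)*A = (6*3)*(-10) = 18*(-10) = -180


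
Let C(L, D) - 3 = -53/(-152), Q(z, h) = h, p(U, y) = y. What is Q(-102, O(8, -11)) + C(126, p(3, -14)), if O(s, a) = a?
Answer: -1163/152 ≈ -7.6513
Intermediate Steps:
C(L, D) = 509/152 (C(L, D) = 3 - 53/(-152) = 3 - 53*(-1/152) = 3 + 53/152 = 509/152)
Q(-102, O(8, -11)) + C(126, p(3, -14)) = -11 + 509/152 = -1163/152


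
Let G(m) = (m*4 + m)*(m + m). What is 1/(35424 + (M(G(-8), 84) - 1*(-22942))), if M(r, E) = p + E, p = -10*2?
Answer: 1/58430 ≈ 1.7115e-5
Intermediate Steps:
p = -20
G(m) = 10*m² (G(m) = (4*m + m)*(2*m) = (5*m)*(2*m) = 10*m²)
M(r, E) = -20 + E
1/(35424 + (M(G(-8), 84) - 1*(-22942))) = 1/(35424 + ((-20 + 84) - 1*(-22942))) = 1/(35424 + (64 + 22942)) = 1/(35424 + 23006) = 1/58430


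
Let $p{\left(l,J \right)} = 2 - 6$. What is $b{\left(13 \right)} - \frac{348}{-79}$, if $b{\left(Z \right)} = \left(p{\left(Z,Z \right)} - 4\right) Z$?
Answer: $- \frac{7868}{79} \approx -99.595$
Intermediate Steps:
$p{\left(l,J \right)} = -4$ ($p{\left(l,J \right)} = 2 - 6 = -4$)
$b{\left(Z \right)} = - 8 Z$ ($b{\left(Z \right)} = \left(-4 - 4\right) Z = - 8 Z$)
$b{\left(13 \right)} - \frac{348}{-79} = \left(-8\right) 13 - \frac{348}{-79} = -104 - 348 \left(- \frac{1}{79}\right) = -104 - - \frac{348}{79} = -104 + \frac{348}{79} = - \frac{7868}{79}$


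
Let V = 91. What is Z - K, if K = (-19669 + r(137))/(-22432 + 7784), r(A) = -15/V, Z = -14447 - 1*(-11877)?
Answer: -1713758827/666484 ≈ -2571.3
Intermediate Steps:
Z = -2570 (Z = -14447 + 11877 = -2570)
r(A) = -15/91
K = 894947/666484 (K = (-19669 - 15/91)/(-22432 + 7784) = -1789894/91/(-14648) = -1789894/91*(-1/14648) = 894947/666484 ≈ 1.3428)
Z - K = -2570 - 1*894947/666484 = -2570 - 894947/666484 = -1713758827/666484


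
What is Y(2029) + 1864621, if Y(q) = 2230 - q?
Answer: 1864822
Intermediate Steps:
Y(2029) + 1864621 = (2230 - 1*2029) + 1864621 = (2230 - 2029) + 1864621 = 201 + 1864621 = 1864822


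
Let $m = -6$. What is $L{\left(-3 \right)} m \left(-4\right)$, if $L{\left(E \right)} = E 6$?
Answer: $-432$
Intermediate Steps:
$L{\left(E \right)} = 6 E$
$L{\left(-3 \right)} m \left(-4\right) = 6 \left(-3\right) \left(-6\right) \left(-4\right) = \left(-18\right) \left(-6\right) \left(-4\right) = 108 \left(-4\right) = -432$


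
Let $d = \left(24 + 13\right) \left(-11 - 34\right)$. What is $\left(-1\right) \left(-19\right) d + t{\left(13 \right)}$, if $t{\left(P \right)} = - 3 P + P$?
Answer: $-31661$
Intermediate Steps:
$t{\left(P \right)} = - 2 P$
$d = -1665$ ($d = 37 \left(-45\right) = -1665$)
$\left(-1\right) \left(-19\right) d + t{\left(13 \right)} = \left(-1\right) \left(-19\right) \left(-1665\right) - 26 = 19 \left(-1665\right) - 26 = -31635 - 26 = -31661$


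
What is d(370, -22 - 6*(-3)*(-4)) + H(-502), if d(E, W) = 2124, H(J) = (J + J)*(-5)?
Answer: 7144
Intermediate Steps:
H(J) = -10*J (H(J) = (2*J)*(-5) = -10*J)
d(370, -22 - 6*(-3)*(-4)) + H(-502) = 2124 - 10*(-502) = 2124 + 5020 = 7144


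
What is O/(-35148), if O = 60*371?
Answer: -1855/2929 ≈ -0.63332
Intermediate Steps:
O = 22260
O/(-35148) = 22260/(-35148) = 22260*(-1/35148) = -1855/2929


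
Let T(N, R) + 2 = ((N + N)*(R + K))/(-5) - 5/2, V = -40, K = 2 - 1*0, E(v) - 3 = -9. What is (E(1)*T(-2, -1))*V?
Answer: -888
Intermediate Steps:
E(v) = -6 (E(v) = 3 - 9 = -6)
K = 2 (K = 2 + 0 = 2)
T(N, R) = -9/2 - 2*N*(2 + R)/5 (T(N, R) = -2 + (((N + N)*(R + 2))/(-5) - 5/2) = -2 + (((2*N)*(2 + R))*(-1/5) - 5*1/2) = -2 + ((2*N*(2 + R))*(-1/5) - 5/2) = -2 + (-2*N*(2 + R)/5 - 5/2) = -2 + (-5/2 - 2*N*(2 + R)/5) = -9/2 - 2*N*(2 + R)/5)
(E(1)*T(-2, -1))*V = -6*(-9/2 - 4/5*(-2) - 2/5*(-2)*(-1))*(-40) = -6*(-9/2 + 8/5 - 4/5)*(-40) = -6*(-37/10)*(-40) = (111/5)*(-40) = -888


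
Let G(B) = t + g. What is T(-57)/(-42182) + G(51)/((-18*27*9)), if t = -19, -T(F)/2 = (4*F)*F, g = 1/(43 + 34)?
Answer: 314847275/507386187 ≈ 0.62053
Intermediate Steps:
g = 1/77 ≈ 0.012987
T(F) = -8*F² (T(F) = -2*4*F*F = -8*F²)
G(B) = -1462/77 (G(B) = -19 + 1/77 = -1462/77)
T(-57)/(-42182) + G(51)/((-18*27*9)) = -8*(-57)²/(-42182) - 1462/(77*(-18*27*9)) = -8*3249*(-1/42182) - 1462/(77*((-486*9))) = -25992*(-1/42182) - 1462/77/(-4374) = 12996/21091 - 1462/77*(-1/4374) = 12996/21091 + 731/168399 = 314847275/507386187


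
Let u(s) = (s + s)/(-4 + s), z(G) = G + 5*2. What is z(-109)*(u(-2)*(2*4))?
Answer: -528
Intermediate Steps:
z(G) = 10 + G (z(G) = G + 10 = 10 + G)
u(s) = 2*s/(-4 + s) (u(s) = (2*s)/(-4 + s) = 2*s/(-4 + s))
z(-109)*(u(-2)*(2*4)) = (10 - 109)*((2*(-2)/(-4 - 2))*(2*4)) = -99*2*(-2)/(-6)*8 = -99*2*(-2)*(-⅙)*8 = -66*8 = -99*16/3 = -528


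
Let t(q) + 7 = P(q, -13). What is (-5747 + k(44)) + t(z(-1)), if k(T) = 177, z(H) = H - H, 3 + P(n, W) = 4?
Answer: -5576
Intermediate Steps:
P(n, W) = 1 (P(n, W) = -3 + 4 = 1)
z(H) = 0
t(q) = -6 (t(q) = -7 + 1 = -6)
(-5747 + k(44)) + t(z(-1)) = (-5747 + 177) - 6 = -5570 - 6 = -5576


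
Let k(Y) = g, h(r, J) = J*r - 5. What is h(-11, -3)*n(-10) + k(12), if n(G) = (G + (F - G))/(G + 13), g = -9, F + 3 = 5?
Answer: 29/3 ≈ 9.6667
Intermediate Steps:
F = 2 (F = -3 + 5 = 2)
h(r, J) = -5 + J*r
k(Y) = -9
n(G) = 2/(13 + G) (n(G) = (G + (2 - G))/(G + 13) = 2/(13 + G))
h(-11, -3)*n(-10) + k(12) = (-5 - 3*(-11))*(2/(13 - 10)) - 9 = (-5 + 33)*(2/3) - 9 = 28*(2*(1/3)) - 9 = 28*(2/3) - 9 = 56/3 - 9 = 29/3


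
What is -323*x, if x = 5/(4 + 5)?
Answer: -1615/9 ≈ -179.44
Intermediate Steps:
x = 5/9 ≈ 0.55556
-323*x = -323*5/9 = -1615/9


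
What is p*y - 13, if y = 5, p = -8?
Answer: -53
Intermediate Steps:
p*y - 13 = -8*5 - 13 = -40 - 13 = -53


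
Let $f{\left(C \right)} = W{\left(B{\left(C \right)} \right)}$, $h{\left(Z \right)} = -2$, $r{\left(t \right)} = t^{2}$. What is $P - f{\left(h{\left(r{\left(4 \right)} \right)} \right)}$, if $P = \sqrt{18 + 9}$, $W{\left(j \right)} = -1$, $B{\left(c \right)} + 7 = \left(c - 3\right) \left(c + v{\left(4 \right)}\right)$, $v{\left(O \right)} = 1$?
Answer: $1 + 3 \sqrt{3} \approx 6.1962$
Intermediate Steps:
$B{\left(c \right)} = -7 + \left(1 + c\right) \left(-3 + c\right)$ ($B{\left(c \right)} = -7 + \left(c - 3\right) \left(c + 1\right) = -7 + \left(-3 + c\right) \left(1 + c\right) = -7 + \left(1 + c\right) \left(-3 + c\right)$)
$f{\left(C \right)} = -1$
$P = 3 \sqrt{3}$ ($P = \sqrt{27} = 3 \sqrt{3} \approx 5.1962$)
$P - f{\left(h{\left(r{\left(4 \right)} \right)} \right)} = 3 \sqrt{3} - -1 = 3 \sqrt{3} + 1 = 1 + 3 \sqrt{3}$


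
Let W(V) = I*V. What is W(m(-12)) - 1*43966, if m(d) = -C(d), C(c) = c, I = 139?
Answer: -42298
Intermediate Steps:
m(d) = -d
W(V) = 139*V
W(m(-12)) - 1*43966 = 139*(-1*(-12)) - 1*43966 = 139*12 - 43966 = 1668 - 43966 = -42298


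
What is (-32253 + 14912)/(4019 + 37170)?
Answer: -17341/41189 ≈ -0.42101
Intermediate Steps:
(-32253 + 14912)/(4019 + 37170) = -17341/41189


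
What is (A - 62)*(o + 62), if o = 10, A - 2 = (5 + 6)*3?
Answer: -1944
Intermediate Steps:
A = 35 (A = 2 + (5 + 6)*3 = 2 + 11*3 = 2 + 33 = 35)
(A - 62)*(o + 62) = (35 - 62)*(10 + 62) = -27*72 = -1944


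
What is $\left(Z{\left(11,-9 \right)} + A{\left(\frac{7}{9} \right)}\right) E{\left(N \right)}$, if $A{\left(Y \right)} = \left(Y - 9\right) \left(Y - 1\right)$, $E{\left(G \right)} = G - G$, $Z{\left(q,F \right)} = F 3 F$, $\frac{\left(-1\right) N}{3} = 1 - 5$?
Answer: $0$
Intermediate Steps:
$N = 12$ ($N = - 3 \left(1 - 5\right) = \left(-3\right) \left(-4\right) = 12$)
$Z{\left(q,F \right)} = 3 F^{2}$ ($Z{\left(q,F \right)} = 3 F F = 3 F^{2}$)
$E{\left(G \right)} = 0$
$A{\left(Y \right)} = \left(-1 + Y\right) \left(-9 + Y\right)$ ($A{\left(Y \right)} = \left(-9 + Y\right) \left(-1 + Y\right) = \left(-1 + Y\right) \left(-9 + Y\right)$)
$\left(Z{\left(11,-9 \right)} + A{\left(\frac{7}{9} \right)}\right) E{\left(N \right)} = \left(3 \left(-9\right)^{2} + \left(9 + \left(\frac{7}{9}\right)^{2} - 10 \cdot \frac{7}{9}\right)\right) 0 = \left(3 \cdot 81 + \left(9 + \left(7 \cdot \frac{1}{9}\right)^{2} - 10 \cdot 7 \cdot \frac{1}{9}\right)\right) 0 = \left(243 + \left(9 + \left(\frac{7}{9}\right)^{2} - \frac{70}{9}\right)\right) 0 = \left(243 + \left(9 + \frac{49}{81} - \frac{70}{9}\right)\right) 0 = \left(243 + \frac{148}{81}\right) 0 = \frac{19831}{81} \cdot 0 = 0$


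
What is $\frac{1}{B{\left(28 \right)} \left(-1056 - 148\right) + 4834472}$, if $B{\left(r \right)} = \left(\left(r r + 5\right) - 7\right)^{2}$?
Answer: $- \frac{1}{731440424} \approx -1.3672 \cdot 10^{-9}$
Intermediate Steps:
$B{\left(r \right)} = \left(-2 + r^{2}\right)^{2}$ ($B{\left(r \right)} = \left(\left(r^{2} + 5\right) - 7\right)^{2} = \left(\left(5 + r^{2}\right) - 7\right)^{2} = \left(-2 + r^{2}\right)^{2}$)
$\frac{1}{B{\left(28 \right)} \left(-1056 - 148\right) + 4834472} = \frac{1}{\left(-2 + 28^{2}\right)^{2} \left(-1056 - 148\right) + 4834472} = \frac{1}{\left(-2 + 784\right)^{2} \left(-1204\right) + 4834472} = \frac{1}{782^{2} \left(-1204\right) + 4834472} = \frac{1}{611524 \left(-1204\right) + 4834472} = \frac{1}{-736274896 + 4834472} = \frac{1}{-731440424} = - \frac{1}{731440424}$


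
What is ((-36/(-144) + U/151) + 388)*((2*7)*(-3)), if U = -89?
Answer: -4917087/302 ≈ -16282.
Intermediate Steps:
((-36/(-144) + U/151) + 388)*((2*7)*(-3)) = ((-36/(-144) - 89/151) + 388)*((2*7)*(-3)) = ((-36*(-1/144) - 89*1/151) + 388)*(14*(-3)) = ((¼ - 89/151) + 388)*(-42) = (-205/604 + 388)*(-42) = (234147/604)*(-42) = -4917087/302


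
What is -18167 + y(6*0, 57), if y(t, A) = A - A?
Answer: -18167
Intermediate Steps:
y(t, A) = 0
-18167 + y(6*0, 57) = -18167 + 0 = -18167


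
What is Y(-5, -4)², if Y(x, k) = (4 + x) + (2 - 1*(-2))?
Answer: 9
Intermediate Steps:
Y(x, k) = 8 + x (Y(x, k) = (4 + x) + (2 + 2) = (4 + x) + 4 = 8 + x)
Y(-5, -4)² = (8 - 5)² = 3² = 9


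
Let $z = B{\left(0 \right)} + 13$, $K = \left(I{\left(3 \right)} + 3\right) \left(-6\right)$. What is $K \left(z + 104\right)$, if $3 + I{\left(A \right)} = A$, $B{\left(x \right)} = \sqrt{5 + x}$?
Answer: $-2106 - 18 \sqrt{5} \approx -2146.3$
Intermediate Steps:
$I{\left(A \right)} = -3 + A$
$K = -18$ ($K = \left(\left(-3 + 3\right) + 3\right) \left(-6\right) = \left(0 + 3\right) \left(-6\right) = 3 \left(-6\right) = -18$)
$z = 13 + \sqrt{5}$ ($z = \sqrt{5 + 0} + 13 = \sqrt{5} + 13 = 13 + \sqrt{5} \approx 15.236$)
$K \left(z + 104\right) = - 18 \left(\left(13 + \sqrt{5}\right) + 104\right) = - 18 \left(117 + \sqrt{5}\right) = -2106 - 18 \sqrt{5}$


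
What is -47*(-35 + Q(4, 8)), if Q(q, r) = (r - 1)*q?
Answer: 329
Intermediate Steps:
Q(q, r) = q*(-1 + r) (Q(q, r) = (-1 + r)*q = q*(-1 + r))
-47*(-35 + Q(4, 8)) = -47*(-35 + 4*(-1 + 8)) = -47*(-35 + 4*7) = -47*(-35 + 28) = -47*(-7) = 329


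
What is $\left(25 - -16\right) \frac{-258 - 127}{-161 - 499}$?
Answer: $\frac{287}{12} \approx 23.917$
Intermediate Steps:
$\left(25 - -16\right) \frac{-258 - 127}{-161 - 499} = \left(25 + 16\right) \left(- \frac{385}{-660}\right) = 41 \left(\left(-385\right) \left(- \frac{1}{660}\right)\right) = 41 \cdot \frac{7}{12} = \frac{287}{12}$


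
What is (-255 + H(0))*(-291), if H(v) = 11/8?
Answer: 590439/8 ≈ 73805.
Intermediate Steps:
H(v) = 11/8 (H(v) = 11*(⅛) = 11/8)
(-255 + H(0))*(-291) = (-255 + 11/8)*(-291) = -2029/8*(-291) = 590439/8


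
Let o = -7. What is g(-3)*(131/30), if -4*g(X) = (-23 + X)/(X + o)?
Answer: -1703/600 ≈ -2.8383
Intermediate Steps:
g(X) = -(-23 + X)/(4*(-7 + X)) (g(X) = -(-23 + X)/(4*(X - 7)) = -(-23 + X)/(4*(-7 + X)))
g(-3)*(131/30) = ((23 - 1*(-3))/(4*(-7 - 3)))*(131/30) = ((¼)*(23 + 3)/(-10))*(131*(1/30)) = ((¼)*(-⅒)*26)*(131/30) = -13/20*131/30 = -1703/600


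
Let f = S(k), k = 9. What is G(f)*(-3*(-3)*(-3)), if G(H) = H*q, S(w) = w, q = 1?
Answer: -243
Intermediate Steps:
f = 9
G(H) = H (G(H) = H*1 = H)
G(f)*(-3*(-3)*(-3)) = 9*(-3*(-3)*(-3)) = 9*(9*(-3)) = 9*(-27) = -243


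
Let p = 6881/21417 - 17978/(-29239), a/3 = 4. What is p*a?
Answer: 2344913540/208737221 ≈ 11.234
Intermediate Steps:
a = 12 (a = 3*4 = 12)
p = 586228385/626211663 (p = 6881*(1/21417) - 17978*(-1/29239) = 6881/21417 + 17978/29239 = 586228385/626211663 ≈ 0.93615)
p*a = (586228385/626211663)*12 = 2344913540/208737221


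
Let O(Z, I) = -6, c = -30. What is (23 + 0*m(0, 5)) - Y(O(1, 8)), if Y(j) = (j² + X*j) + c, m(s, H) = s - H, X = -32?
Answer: -175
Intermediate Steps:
Y(j) = -30 + j² - 32*j (Y(j) = (j² - 32*j) - 30 = -30 + j² - 32*j)
(23 + 0*m(0, 5)) - Y(O(1, 8)) = (23 + 0*(0 - 1*5)) - (-30 + (-6)² - 32*(-6)) = (23 + 0*(0 - 5)) - (-30 + 36 + 192) = (23 + 0*(-5)) - 1*198 = (23 + 0) - 198 = 23 - 198 = -175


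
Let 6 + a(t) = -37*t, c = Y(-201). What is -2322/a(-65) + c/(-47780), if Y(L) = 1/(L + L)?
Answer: -44599951921/46078936440 ≈ -0.96790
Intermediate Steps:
Y(L) = 1/(2*L)
c = -1/402 (c = (½)/(-201) = (½)*(-1/201) = -1/402 ≈ -0.0024876)
a(t) = -6 - 37*t
-2322/a(-65) + c/(-47780) = -2322/(-6 - 37*(-65)) - 1/402/(-47780) = -2322/(-6 + 2405) - 1/402*(-1/47780) = -2322/2399 + 1/19207560 = -44599951921/46078936440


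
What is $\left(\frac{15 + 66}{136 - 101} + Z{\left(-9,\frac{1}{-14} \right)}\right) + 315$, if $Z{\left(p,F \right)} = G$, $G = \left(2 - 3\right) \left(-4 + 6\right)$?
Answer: $\frac{11036}{35} \approx 315.31$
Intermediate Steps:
$G = -2$ ($G = \left(-1\right) 2 = -2$)
$Z{\left(p,F \right)} = -2$
$\left(\frac{15 + 66}{136 - 101} + Z{\left(-9,\frac{1}{-14} \right)}\right) + 315 = \left(\frac{15 + 66}{136 - 101} - 2\right) + 315 = \left(\frac{81}{35} - 2\right) + 315 = \frac{11}{35} + 315 = \frac{11036}{35}$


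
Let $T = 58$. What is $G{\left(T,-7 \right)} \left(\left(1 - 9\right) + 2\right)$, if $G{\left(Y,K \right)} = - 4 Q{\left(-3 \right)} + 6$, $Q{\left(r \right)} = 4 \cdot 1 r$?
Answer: $-324$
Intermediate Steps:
$Q{\left(r \right)} = 4 r$
$G{\left(Y,K \right)} = 54$ ($G{\left(Y,K \right)} = - 4 \cdot 4 \left(-3\right) + 6 = \left(-4\right) \left(-12\right) + 6 = 48 + 6 = 54$)
$G{\left(T,-7 \right)} \left(\left(1 - 9\right) + 2\right) = 54 \left(\left(1 - 9\right) + 2\right) = 54 \left(-8 + 2\right) = 54 \left(-6\right) = -324$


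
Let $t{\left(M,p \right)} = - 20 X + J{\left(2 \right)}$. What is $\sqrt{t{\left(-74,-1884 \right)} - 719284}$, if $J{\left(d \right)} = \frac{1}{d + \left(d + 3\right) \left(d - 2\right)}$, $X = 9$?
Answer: $\frac{i \sqrt{2877854}}{2} \approx 848.21 i$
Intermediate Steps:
$J{\left(d \right)} = \frac{1}{d + \left(-2 + d\right) \left(3 + d\right)}$ ($J{\left(d \right)} = \frac{1}{d + \left(3 + d\right) \left(-2 + d\right)} = \frac{1}{d + \left(-2 + d\right) \left(3 + d\right)}$)
$t{\left(M,p \right)} = - \frac{359}{2}$ ($t{\left(M,p \right)} = \left(-20\right) 9 + \frac{1}{-6 + 2^{2} + 2 \cdot 2} = -180 + \frac{1}{-6 + 4 + 4} = -180 + \frac{1}{2} = - \frac{359}{2}$)
$\sqrt{t{\left(-74,-1884 \right)} - 719284} = \sqrt{- \frac{359}{2} - 719284} = \sqrt{- \frac{1438927}{2}} = \frac{i \sqrt{2877854}}{2}$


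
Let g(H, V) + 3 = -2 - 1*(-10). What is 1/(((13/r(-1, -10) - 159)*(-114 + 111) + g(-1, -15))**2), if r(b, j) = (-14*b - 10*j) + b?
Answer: 12769/2962298329 ≈ 4.3105e-6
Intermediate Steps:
r(b, j) = -13*b - 10*j
g(H, V) = 5 (g(H, V) = -3 + (-2 - 1*(-10)) = -3 + (-2 + 10) = -3 + 8 = 5)
1/(((13/r(-1, -10) - 159)*(-114 + 111) + g(-1, -15))**2) = 1/(((13/(-13*(-1) - 10*(-10)) - 159)*(-114 + 111) + 5)**2) = 1/(((13/(13 + 100) - 159)*(-3) + 5)**2) = 1/(((13/113 - 159)*(-3) + 5)**2) = 1/((-17954/113*(-3) + 5)**2) = 1/((53862/113 + 5)**2) = 1/((54427/113)**2) = 1/(2962298329/12769) = 12769/2962298329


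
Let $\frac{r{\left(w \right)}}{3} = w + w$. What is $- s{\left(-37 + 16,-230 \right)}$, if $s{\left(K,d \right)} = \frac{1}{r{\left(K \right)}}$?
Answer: $\frac{1}{126} \approx 0.0079365$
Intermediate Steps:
$r{\left(w \right)} = 6 w$ ($r{\left(w \right)} = 3 \left(w + w\right) = 3 \cdot 2 w = 6 w$)
$s{\left(K,d \right)} = \frac{1}{6 K}$
$- s{\left(-37 + 16,-230 \right)} = - \frac{1}{6 \left(-37 + 16\right)} = - \frac{1}{6 \left(-21\right)} = - \frac{-1}{6 \cdot 21} = \left(-1\right) \left(- \frac{1}{126}\right) = \frac{1}{126}$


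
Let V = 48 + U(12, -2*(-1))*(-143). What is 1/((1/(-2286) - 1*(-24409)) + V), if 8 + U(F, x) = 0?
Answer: 2286/58523885 ≈ 3.9061e-5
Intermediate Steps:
U(F, x) = -8 (U(F, x) = -8 + 0 = -8)
V = 1192 (V = 48 - 8*(-143) = 48 + 1144 = 1192)
1/((1/(-2286) - 1*(-24409)) + V) = 1/((1/(-2286) - 1*(-24409)) + 1192) = 1/((-1/2286 + 24409) + 1192) = 1/(55798973/2286 + 1192) = 1/(58523885/2286) = 2286/58523885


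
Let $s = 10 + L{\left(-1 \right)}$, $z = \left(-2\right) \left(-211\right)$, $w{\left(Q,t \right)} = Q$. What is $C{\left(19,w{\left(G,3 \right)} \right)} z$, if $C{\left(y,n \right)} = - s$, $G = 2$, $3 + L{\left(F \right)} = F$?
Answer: $-2532$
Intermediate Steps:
$L{\left(F \right)} = -3 + F$
$z = 422$
$s = 6$ ($s = 10 - 4 = 6$)
$C{\left(y,n \right)} = -6$ ($C{\left(y,n \right)} = \left(-1\right) 6 = -6$)
$C{\left(19,w{\left(G,3 \right)} \right)} z = \left(-6\right) 422 = -2532$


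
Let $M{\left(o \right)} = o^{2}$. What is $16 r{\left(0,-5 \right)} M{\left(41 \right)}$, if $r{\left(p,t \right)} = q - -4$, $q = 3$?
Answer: $188272$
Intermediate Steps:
$r{\left(p,t \right)} = 7$ ($r{\left(p,t \right)} = 3 - -4 = 3 + 4 = 7$)
$16 r{\left(0,-5 \right)} M{\left(41 \right)} = 16 \cdot 7 \cdot 41^{2} = 112 \cdot 1681 = 188272$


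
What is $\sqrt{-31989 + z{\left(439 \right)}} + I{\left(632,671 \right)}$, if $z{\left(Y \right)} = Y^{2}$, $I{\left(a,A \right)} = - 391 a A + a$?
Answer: $-165811520 + 2 \sqrt{40183} \approx -1.6581 \cdot 10^{8}$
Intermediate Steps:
$I{\left(a,A \right)} = a - 391 A a$ ($I{\left(a,A \right)} = - 391 A a + a = a - 391 A a$)
$\sqrt{-31989 + z{\left(439 \right)}} + I{\left(632,671 \right)} = \sqrt{-31989 + 439^{2}} + 632 \left(1 - 262361\right) = \sqrt{-31989 + 192721} + 632 \left(1 - 262361\right) = \sqrt{160732} + 632 \left(-262360\right) = 2 \sqrt{40183} - 165811520 = -165811520 + 2 \sqrt{40183}$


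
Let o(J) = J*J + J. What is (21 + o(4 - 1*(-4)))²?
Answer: 8649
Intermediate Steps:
o(J) = J + J² (o(J) = J² + J = J + J²)
(21 + o(4 - 1*(-4)))² = (21 + (4 - 1*(-4))*(1 + (4 - 1*(-4))))² = (21 + (4 + 4)*(1 + (4 + 4)))² = (21 + 8*(1 + 8))² = (21 + 8*9)² = (21 + 72)² = 93² = 8649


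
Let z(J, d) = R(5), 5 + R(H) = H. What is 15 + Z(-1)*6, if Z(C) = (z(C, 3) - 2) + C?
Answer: -3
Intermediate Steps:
R(H) = -5 + H
z(J, d) = 0 (z(J, d) = -5 + 5 = 0)
Z(C) = -2 + C (Z(C) = (0 - 2) + C = -2 + C)
15 + Z(-1)*6 = 15 + (-2 - 1)*6 = 15 - 3*6 = 15 - 18 = -3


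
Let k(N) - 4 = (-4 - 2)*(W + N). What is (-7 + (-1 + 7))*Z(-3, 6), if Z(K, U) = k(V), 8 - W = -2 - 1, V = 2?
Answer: 74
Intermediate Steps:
W = 11 (W = 8 - (-2 - 1) = 8 - 1*(-3) = 8 + 3 = 11)
k(N) = -62 - 6*N (k(N) = 4 + (-4 - 2)*(11 + N) = 4 - 6*(11 + N) = 4 + (-66 - 6*N) = -62 - 6*N)
Z(K, U) = -74 (Z(K, U) = -62 - 6*2 = -62 - 12 = -74)
(-7 + (-1 + 7))*Z(-3, 6) = (-7 + (-1 + 7))*(-74) = (-7 + 6)*(-74) = -1*(-74) = 74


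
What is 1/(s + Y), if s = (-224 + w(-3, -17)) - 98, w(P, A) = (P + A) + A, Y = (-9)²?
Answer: -1/278 ≈ -0.0035971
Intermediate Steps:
Y = 81
w(P, A) = P + 2*A (w(P, A) = (A + P) + A = P + 2*A)
s = -359 (s = (-224 + (-3 + 2*(-17))) - 98 = (-224 + (-3 - 34)) - 98 = (-224 - 37) - 98 = -261 - 98 = -359)
1/(s + Y) = 1/(-359 + 81) = 1/(-278) = -1/278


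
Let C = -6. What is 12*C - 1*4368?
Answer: -4440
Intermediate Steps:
12*C - 1*4368 = 12*(-6) - 1*4368 = -72 - 4368 = -4440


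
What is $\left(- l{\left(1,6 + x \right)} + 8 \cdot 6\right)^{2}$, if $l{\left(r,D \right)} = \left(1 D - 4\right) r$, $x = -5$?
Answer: $2601$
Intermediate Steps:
$l{\left(r,D \right)} = r \left(-4 + D\right)$ ($l{\left(r,D \right)} = \left(D - 4\right) r = \left(-4 + D\right) r = r \left(-4 + D\right)$)
$\left(- l{\left(1,6 + x \right)} + 8 \cdot 6\right)^{2} = \left(- 1 \left(-4 + \left(6 - 5\right)\right) + 8 \cdot 6\right)^{2} = \left(- 1 \left(-4 + 1\right) + 48\right)^{2} = \left(- 1 \left(-3\right) + 48\right)^{2} = \left(\left(-1\right) \left(-3\right) + 48\right)^{2} = \left(3 + 48\right)^{2} = 51^{2} = 2601$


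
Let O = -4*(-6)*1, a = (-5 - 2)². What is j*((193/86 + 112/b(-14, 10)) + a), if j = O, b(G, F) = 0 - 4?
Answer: 23988/43 ≈ 557.86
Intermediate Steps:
b(G, F) = -4
a = 49 (a = (-7)² = 49)
O = 24 (O = 24*1 = 24)
j = 24
j*((193/86 + 112/b(-14, 10)) + a) = 24*((193/86 + 112/(-4)) + 49) = 24*((193*(1/86) + 112*(-¼)) + 49) = 24*((193/86 - 28) + 49) = 24*(-2215/86 + 49) = 24*(1999/86) = 23988/43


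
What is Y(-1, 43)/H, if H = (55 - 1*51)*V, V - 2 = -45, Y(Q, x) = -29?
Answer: 29/172 ≈ 0.16860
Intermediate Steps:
V = -43 (V = 2 - 45 = -43)
H = -172 (H = (55 - 1*51)*(-43) = (55 - 51)*(-43) = 4*(-43) = -172)
Y(-1, 43)/H = -29/(-172) = -29*(-1/172) = 29/172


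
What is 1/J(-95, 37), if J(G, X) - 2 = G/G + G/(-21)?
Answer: 21/158 ≈ 0.13291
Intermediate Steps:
J(G, X) = 3 - G/21 (J(G, X) = 2 + (G/G + G/(-21)) = 2 + (1 + G*(-1/21)) = 2 + (1 - G/21) = 3 - G/21)
1/J(-95, 37) = 1/(3 - 1/21*(-95)) = 1/(3 + 95/21) = 1/(158/21) = 21/158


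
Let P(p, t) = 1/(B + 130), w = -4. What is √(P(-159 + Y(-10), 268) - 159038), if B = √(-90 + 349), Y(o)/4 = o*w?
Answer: √(-20674939 - 159038*√259)/√(130 + √259) ≈ 398.8*I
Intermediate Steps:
Y(o) = -16*o (Y(o) = 4*(o*(-4)) = 4*(-4*o) = -16*o)
B = √259 ≈ 16.093
P(p, t) = 1/(130 + √259) (P(p, t) = 1/(√259 + 130) = 1/(130 + √259))
√(P(-159 + Y(-10), 268) - 159038) = √((130/16641 - √259/16641) - 159038) = √(-2646551228/16641 - √259/16641)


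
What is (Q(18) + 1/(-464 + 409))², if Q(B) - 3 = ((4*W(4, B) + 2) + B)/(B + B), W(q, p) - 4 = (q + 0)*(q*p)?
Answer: 3916441/3025 ≈ 1294.7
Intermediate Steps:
W(q, p) = 4 + p*q² (W(q, p) = 4 + (q + 0)*(q*p) = 4 + q*(p*q) = 4 + p*q²)
Q(B) = 3 + (18 + 65*B)/(2*B) (Q(B) = 3 + ((4*(4 + B*4²) + 2) + B)/(B + B) = 3 + ((4*(4 + B*16) + 2) + B)/((2*B)) = 3 + ((4*(4 + 16*B) + 2) + B)*(1/(2*B)) = 3 + (((16 + 64*B) + 2) + B)*(1/(2*B)) = 3 + ((18 + 64*B) + B)*(1/(2*B)) = 3 + (18 + 65*B)*(1/(2*B)) = 3 + (18 + 65*B)/(2*B))
(Q(18) + 1/(-464 + 409))² = ((71/2 + 9/18) + 1/(-464 + 409))² = ((71/2 + 9*(1/18)) + 1/(-55))² = ((71/2 + ½) - 1/55)² = (36 - 1/55)² = (1979/55)² = 3916441/3025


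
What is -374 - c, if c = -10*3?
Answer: -344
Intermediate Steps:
c = -30
-374 - c = -374 - 1*(-30) = -374 + 30 = -344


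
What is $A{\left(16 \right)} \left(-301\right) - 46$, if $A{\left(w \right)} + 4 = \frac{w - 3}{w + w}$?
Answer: $\frac{33143}{32} \approx 1035.7$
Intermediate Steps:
$A{\left(w \right)} = -4 + \frac{-3 + w}{2 w}$ ($A{\left(w \right)} = -4 + \frac{w - 3}{w + w} = -4 + \frac{-3 + w}{2 w}$)
$A{\left(16 \right)} \left(-301\right) - 46 = \frac{-3 - 112}{2 \cdot 16} \left(-301\right) - 46 = \frac{1}{2} \cdot \frac{1}{16} \left(-3 - 112\right) \left(-301\right) - 46 = \frac{1}{2} \cdot \frac{1}{16} \left(-115\right) \left(-301\right) - 46 = \left(- \frac{115}{32}\right) \left(-301\right) - 46 = \frac{34615}{32} - 46 = \frac{33143}{32}$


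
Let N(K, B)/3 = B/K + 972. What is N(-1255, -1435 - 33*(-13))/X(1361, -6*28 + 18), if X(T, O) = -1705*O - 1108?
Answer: 1831299/159787855 ≈ 0.011461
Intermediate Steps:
X(T, O) = -1108 - 1705*O
N(K, B) = 2916 + 3*B/K (N(K, B) = 3*(B/K + 972) = 3*(972 + B/K) = 2916 + 3*B/K)
N(-1255, -1435 - 33*(-13))/X(1361, -6*28 + 18) = (2916 + 3*(-1435 - 33*(-13))/(-1255))/(-1108 - 1705*(-6*28 + 18)) = (2916 + 3*(-1435 + 429)*(-1/1255))/(-1108 - 1705*(-168 + 18)) = (2916 + 3*(-1006)*(-1/1255))/(-1108 - 1705*(-150)) = (2916 + 3018/1255)/(-1108 + 255750) = (3662598/1255)/254642 = (3662598/1255)*(1/254642) = 1831299/159787855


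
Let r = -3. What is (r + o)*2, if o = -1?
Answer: -8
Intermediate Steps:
(r + o)*2 = (-3 - 1)*2 = -4*2 = -8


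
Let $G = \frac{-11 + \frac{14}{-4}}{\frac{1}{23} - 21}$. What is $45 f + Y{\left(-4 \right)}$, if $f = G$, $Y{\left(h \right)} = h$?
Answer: $\frac{26159}{964} \approx 27.136$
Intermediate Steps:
$G = \frac{667}{964}$ ($G = \frac{-11 + 14 \left(- \frac{1}{4}\right)}{\frac{1}{23} - 21} = \frac{-11 - \frac{7}{2}}{- \frac{482}{23}} = \left(- \frac{29}{2}\right) \left(- \frac{23}{482}\right) = \frac{667}{964} \approx 0.69191$)
$f = \frac{667}{964} \approx 0.69191$
$45 f + Y{\left(-4 \right)} = 45 \cdot \frac{667}{964} - 4 = \frac{30015}{964} - 4 = \frac{26159}{964}$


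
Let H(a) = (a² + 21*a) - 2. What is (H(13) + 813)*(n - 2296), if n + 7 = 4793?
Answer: 3119970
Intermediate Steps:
n = 4786 (n = -7 + 4793 = 4786)
H(a) = -2 + a² + 21*a
(H(13) + 813)*(n - 2296) = ((-2 + 13² + 21*13) + 813)*(4786 - 2296) = ((-2 + 169 + 273) + 813)*2490 = (440 + 813)*2490 = 1253*2490 = 3119970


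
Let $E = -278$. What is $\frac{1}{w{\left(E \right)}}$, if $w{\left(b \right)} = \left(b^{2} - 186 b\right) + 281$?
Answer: $\frac{1}{129273} \approx 7.7356 \cdot 10^{-6}$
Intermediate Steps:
$w{\left(b \right)} = 281 + b^{2} - 186 b$
$\frac{1}{w{\left(E \right)}} = \frac{1}{281 + \left(-278\right)^{2} - -51708} = \frac{1}{281 + 77284 + 51708} = \frac{1}{129273}$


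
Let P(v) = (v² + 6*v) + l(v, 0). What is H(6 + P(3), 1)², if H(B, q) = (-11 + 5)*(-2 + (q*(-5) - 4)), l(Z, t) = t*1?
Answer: 4356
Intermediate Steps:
l(Z, t) = t
P(v) = v² + 6*v (P(v) = (v² + 6*v) + 0 = v² + 6*v)
H(B, q) = 36 + 30*q (H(B, q) = -6*(-2 + (-5*q - 4)) = -6*(-2 + (-4 - 5*q)) = -6*(-6 - 5*q) = 36 + 30*q)
H(6 + P(3), 1)² = (36 + 30*1)² = (36 + 30)² = 66² = 4356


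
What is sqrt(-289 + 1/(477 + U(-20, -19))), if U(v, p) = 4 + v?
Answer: 2*I*sqrt(15354527)/461 ≈ 17.0*I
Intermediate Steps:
sqrt(-289 + 1/(477 + U(-20, -19))) = sqrt(-289 + 1/(477 + (4 - 20))) = sqrt(-289 + 1/(477 - 16)) = sqrt(-289 + 1/461) = sqrt(-133228/461) = 2*I*sqrt(15354527)/461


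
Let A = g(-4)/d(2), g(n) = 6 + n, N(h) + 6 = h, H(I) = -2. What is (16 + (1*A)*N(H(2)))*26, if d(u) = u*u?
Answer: 312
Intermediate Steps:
N(h) = -6 + h
d(u) = u²
A = ½ (A = (6 - 4)/(2²) = 2/4 = 2*(¼) = ½ ≈ 0.50000)
(16 + (1*A)*N(H(2)))*26 = (16 + (1*(½))*(-6 - 2))*26 = (16 + (½)*(-8))*26 = (16 - 4)*26 = 12*26 = 312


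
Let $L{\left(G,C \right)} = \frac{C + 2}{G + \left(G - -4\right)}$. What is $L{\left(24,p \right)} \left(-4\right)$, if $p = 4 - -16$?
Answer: $- \frac{22}{13} \approx -1.6923$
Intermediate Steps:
$p = 20$ ($p = 4 + 16 = 20$)
$L{\left(G,C \right)} = \frac{2 + C}{4 + 2 G}$ ($L{\left(G,C \right)} = \frac{2 + C}{G + \left(G + 4\right)} = \frac{2 + C}{G + \left(4 + G\right)} = \frac{2 + C}{4 + 2 G}$)
$L{\left(24,p \right)} \left(-4\right) = \frac{2 + 20}{2 \left(2 + 24\right)} \left(-4\right) = \frac{1}{2} \cdot \frac{1}{26} \cdot 22 \left(-4\right) = \frac{11}{26} \left(-4\right) = - \frac{22}{13}$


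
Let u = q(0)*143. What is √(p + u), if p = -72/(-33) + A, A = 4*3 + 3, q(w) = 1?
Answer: √19382/11 ≈ 12.656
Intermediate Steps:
A = 15 (A = 12 + 3 = 15)
p = 189/11 (p = -72/(-33) + 15 = -1/33*(-72) + 15 = 24/11 + 15 = 189/11 ≈ 17.182)
u = 143 (u = 1*143 = 143)
√(p + u) = √(189/11 + 143) = √(1762/11) = √19382/11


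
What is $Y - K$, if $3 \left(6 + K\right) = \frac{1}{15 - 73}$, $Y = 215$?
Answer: $\frac{38455}{174} \approx 221.01$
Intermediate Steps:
$K = - \frac{1045}{174}$ ($K = -6 + \frac{1}{3 \left(15 - 73\right)} = -6 + \frac{1}{3 \left(-58\right)} = -6 + \frac{1}{3} \left(- \frac{1}{58}\right) = -6 - \frac{1}{174} = - \frac{1045}{174} \approx -6.0057$)
$Y - K = 215 - - \frac{1045}{174} = 215 + \frac{1045}{174} = \frac{38455}{174}$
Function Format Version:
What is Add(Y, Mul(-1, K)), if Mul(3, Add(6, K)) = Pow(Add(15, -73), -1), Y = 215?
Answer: Rational(38455, 174) ≈ 221.01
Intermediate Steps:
K = Rational(-1045, 174) (K = Add(-6, Mul(Rational(1, 3), Pow(Add(15, -73), -1))) = Add(-6, Mul(Rational(1, 3), Pow(-58, -1))) = Add(-6, Mul(Rational(1, 3), Rational(-1, 58))) = Add(-6, Rational(-1, 174)) = Rational(-1045, 174) ≈ -6.0057)
Add(Y, Mul(-1, K)) = Add(215, Mul(-1, Rational(-1045, 174))) = Add(215, Rational(1045, 174)) = Rational(38455, 174)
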